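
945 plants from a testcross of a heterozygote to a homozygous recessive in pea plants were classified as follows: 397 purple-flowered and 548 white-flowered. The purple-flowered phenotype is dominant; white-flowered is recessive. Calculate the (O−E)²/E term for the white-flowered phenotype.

12.064

A testcross of a heterozygote (Aa × aa) gives a 1:1 phenotypic ratio.
Total ratio parts = 2. Expected numbers out of 945:
  purple-flowered: 945 × 1/2 = 472.5
  white-flowered: 945 × 1/2 = 472.5
Contribution of white-flowered: (548 − 472.5)² / 472.5 = 12.0640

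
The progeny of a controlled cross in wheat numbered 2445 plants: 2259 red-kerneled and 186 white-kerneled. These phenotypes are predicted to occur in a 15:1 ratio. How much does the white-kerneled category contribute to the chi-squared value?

7.208

The 15:1 ratio has 16 parts, so with N = 2445 the expected counts are:
  red-kerneled: 2445 × 15/16 = 2292.1875
  white-kerneled: 2445 × 1/16 = 152.8125
Contribution of white-kerneled: (186 − 152.8125)² / 152.8125 = 7.2076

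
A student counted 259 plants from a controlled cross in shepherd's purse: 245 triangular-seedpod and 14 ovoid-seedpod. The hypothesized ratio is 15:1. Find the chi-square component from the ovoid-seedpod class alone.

0.296

The 15:1 ratio has 16 parts, so with N = 259 the expected counts are:
  triangular-seedpod: 259 × 15/16 = 242.8125
  ovoid-seedpod: 259 × 1/16 = 16.1875
Contribution of ovoid-seedpod: (14 − 16.1875)² / 16.1875 = 0.2956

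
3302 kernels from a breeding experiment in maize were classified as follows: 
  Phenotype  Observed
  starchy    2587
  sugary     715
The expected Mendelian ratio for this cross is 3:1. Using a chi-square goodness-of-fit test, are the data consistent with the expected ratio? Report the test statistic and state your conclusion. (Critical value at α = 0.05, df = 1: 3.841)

The 3:1 ratio has 4 parts, so with N = 3302 the expected counts are:
  starchy: 3302 × 3/4 = 2476.5
  sugary: 3302 × 1/4 = 825.5
χ² = Σ (O − E)² / E
  starchy: (2587 − 2476.5)² / 2476.5 = 4.9304
  sugary: (715 − 825.5)² / 825.5 = 14.7913
χ² = 4.9304 + 14.7913 = 19.7217 ≈ 19.722
Degrees of freedom = 2 − 1 = 1; critical value at α = 0.05 is 3.841.
Since 19.722 > 3.841, we reject the null hypothesis — the data do not fit the 3:1 ratio.

19.722; not consistent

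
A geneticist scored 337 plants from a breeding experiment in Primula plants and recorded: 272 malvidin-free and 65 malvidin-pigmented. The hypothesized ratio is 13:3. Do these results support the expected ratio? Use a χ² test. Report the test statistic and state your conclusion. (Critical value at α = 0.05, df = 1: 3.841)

The 13:3 ratio has 16 parts, so with N = 337 the expected counts are:
  malvidin-free: 337 × 13/16 = 273.8125
  malvidin-pigmented: 337 × 3/16 = 63.1875
χ² = Σ (O − E)² / E
  malvidin-free: (272 − 273.8125)² / 273.8125 = 0.0120
  malvidin-pigmented: (65 − 63.1875)² / 63.1875 = 0.0520
χ² = 0.0120 + 0.0520 = 0.064
Degrees of freedom = 2 − 1 = 1; critical value at α = 0.05 is 3.841.
Since 0.064 < 3.841, we fail to reject the null hypothesis — the data are consistent with the 13:3 ratio.

0.064; consistent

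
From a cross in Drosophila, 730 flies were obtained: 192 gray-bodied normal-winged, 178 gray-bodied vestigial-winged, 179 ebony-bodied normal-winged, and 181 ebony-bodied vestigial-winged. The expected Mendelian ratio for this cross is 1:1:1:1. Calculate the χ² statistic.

Under the 1:1:1:1 hypothesis (Σ ratio = 4, N = 730):
  gray-bodied normal-winged: 730 × 1/4 = 182.5
  gray-bodied vestigial-winged: 730 × 1/4 = 182.5
  ebony-bodied normal-winged: 730 × 1/4 = 182.5
  ebony-bodied vestigial-winged: 730 × 1/4 = 182.5
χ² = Σ (O − E)² / E
  gray-bodied normal-winged: (192 − 182.5)² / 182.5 = 0.4945
  gray-bodied vestigial-winged: (178 − 182.5)² / 182.5 = 0.1110
  ebony-bodied normal-winged: (179 − 182.5)² / 182.5 = 0.0671
  ebony-bodied vestigial-winged: (181 − 182.5)² / 182.5 = 0.0123
χ² = 0.4945 + 0.1110 + 0.0671 + 0.0123 = 0.6849 ≈ 0.685

0.685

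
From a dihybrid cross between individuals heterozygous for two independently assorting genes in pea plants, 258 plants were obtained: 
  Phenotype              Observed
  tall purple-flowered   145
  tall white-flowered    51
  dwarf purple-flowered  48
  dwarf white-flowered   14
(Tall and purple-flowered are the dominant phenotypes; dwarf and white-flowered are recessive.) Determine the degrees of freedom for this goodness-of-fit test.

A dihybrid F₂ with independent assortment and complete dominance at both loci gives a 9:3:3:1 phenotypic ratio.
A goodness-of-fit test with 4 phenotype classes has df = 4 − 1 = 3.

3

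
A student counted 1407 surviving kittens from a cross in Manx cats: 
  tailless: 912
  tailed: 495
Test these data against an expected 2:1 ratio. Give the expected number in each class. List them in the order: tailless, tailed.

The 2:1 ratio has 3 parts, so with N = 1407 the expected counts are:
  tailless: 1407 × 2/3 = 938
  tailed: 1407 × 1/3 = 469

938, 469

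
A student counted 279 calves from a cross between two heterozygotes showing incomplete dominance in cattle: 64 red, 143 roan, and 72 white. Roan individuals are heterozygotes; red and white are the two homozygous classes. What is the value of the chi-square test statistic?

With incomplete dominance, a heterozygote × heterozygote cross gives a 1:2:1 phenotypic ratio.
Under the 1:2:1 hypothesis (Σ ratio = 4, N = 279):
  red: 279 × 1/4 = 69.75
  roan: 279 × 2/4 = 139.5
  white: 279 × 1/4 = 69.75
χ² = Σ (O − E)² / E
  red: (64 − 69.75)² / 69.75 = 0.4740
  roan: (143 − 139.5)² / 139.5 = 0.0878
  white: (72 − 69.75)² / 69.75 = 0.0726
χ² = 0.4740 + 0.0878 + 0.0726 = 0.6344 ≈ 0.634

0.634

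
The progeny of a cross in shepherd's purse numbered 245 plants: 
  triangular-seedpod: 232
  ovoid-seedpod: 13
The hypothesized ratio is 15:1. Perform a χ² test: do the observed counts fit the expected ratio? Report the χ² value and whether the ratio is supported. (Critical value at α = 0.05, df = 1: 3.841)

0.373; consistent

Under the 15:1 hypothesis (Σ ratio = 16, N = 245):
  triangular-seedpod: 245 × 15/16 = 229.6875
  ovoid-seedpod: 245 × 1/16 = 15.3125
χ² = Σ (O − E)² / E
  triangular-seedpod: (232 − 229.6875)² / 229.6875 = 0.0233
  ovoid-seedpod: (13 − 15.3125)² / 15.3125 = 0.3492
χ² = 0.0233 + 0.3492 = 0.3725 ≈ 0.373
Degrees of freedom = 2 − 1 = 1; critical value at α = 0.05 is 3.841.
Since 0.373 < 3.841, we fail to reject the null hypothesis — the data are consistent with the 15:1 ratio.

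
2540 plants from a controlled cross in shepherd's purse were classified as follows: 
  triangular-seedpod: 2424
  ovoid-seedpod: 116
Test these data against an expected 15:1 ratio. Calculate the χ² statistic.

12.280

Total ratio parts = 16. Expected numbers out of 2540:
  triangular-seedpod: 2540 × 15/16 = 2381.25
  ovoid-seedpod: 2540 × 1/16 = 158.75
χ² = Σ (O − E)² / E
  triangular-seedpod: (2424 − 2381.25)² / 2381.25 = 0.7675
  ovoid-seedpod: (116 − 158.75)² / 158.75 = 11.5122
χ² = 0.7675 + 11.5122 = 12.2797 ≈ 12.280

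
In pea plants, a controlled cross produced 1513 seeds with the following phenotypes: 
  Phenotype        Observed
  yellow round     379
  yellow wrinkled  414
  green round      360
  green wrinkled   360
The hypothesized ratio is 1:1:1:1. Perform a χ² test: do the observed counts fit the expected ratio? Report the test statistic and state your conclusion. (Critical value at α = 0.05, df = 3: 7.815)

5.141; consistent

Total ratio parts = 4. Expected numbers out of 1513:
  yellow round: 1513 × 1/4 = 378.25
  yellow wrinkled: 1513 × 1/4 = 378.25
  green round: 1513 × 1/4 = 378.25
  green wrinkled: 1513 × 1/4 = 378.25
χ² = Σ (O − E)² / E
  yellow round: (379 − 378.25)² / 378.25 = 0.0015
  yellow wrinkled: (414 − 378.25)² / 378.25 = 3.3789
  green round: (360 − 378.25)² / 378.25 = 0.8805
  green wrinkled: (360 − 378.25)² / 378.25 = 0.8805
χ² = 0.0015 + 3.3789 + 0.8805 + 0.8805 = 5.1414 ≈ 5.141
Degrees of freedom = 4 − 1 = 3; critical value at α = 0.05 is 7.815.
Since 5.141 < 7.815, we fail to reject the null hypothesis — the data are consistent with the 1:1:1:1 ratio.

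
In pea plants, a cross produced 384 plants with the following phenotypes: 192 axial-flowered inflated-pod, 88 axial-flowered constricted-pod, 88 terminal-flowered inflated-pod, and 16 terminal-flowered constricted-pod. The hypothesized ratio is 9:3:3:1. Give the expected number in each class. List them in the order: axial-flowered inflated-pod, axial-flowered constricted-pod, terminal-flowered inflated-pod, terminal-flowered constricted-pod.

Under the 9:3:3:1 hypothesis (Σ ratio = 16, N = 384):
  axial-flowered inflated-pod: 384 × 9/16 = 216
  axial-flowered constricted-pod: 384 × 3/16 = 72
  terminal-flowered inflated-pod: 384 × 3/16 = 72
  terminal-flowered constricted-pod: 384 × 1/16 = 24

216, 72, 72, 24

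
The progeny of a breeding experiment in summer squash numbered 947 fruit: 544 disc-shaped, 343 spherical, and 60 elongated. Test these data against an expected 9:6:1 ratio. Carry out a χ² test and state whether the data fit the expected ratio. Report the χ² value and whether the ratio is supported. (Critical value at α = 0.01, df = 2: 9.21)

0.665; consistent

Expected counts for N = 947 under a 9:6:1 ratio (total parts = 16):
  disc-shaped: 947 × 9/16 = 532.6875
  spherical: 947 × 6/16 = 355.125
  elongated: 947 × 1/16 = 59.1875
χ² = Σ (O − E)² / E
  disc-shaped: (544 − 532.6875)² / 532.6875 = 0.2402
  spherical: (343 − 355.125)² / 355.125 = 0.4140
  elongated: (60 − 59.1875)² / 59.1875 = 0.0112
χ² = 0.2402 + 0.4140 + 0.0112 = 0.6654 ≈ 0.665
Degrees of freedom = 3 − 1 = 2; critical value at α = 0.01 is 9.21.
Since 0.665 < 9.21, we fail to reject the null hypothesis — the data are consistent with the 9:6:1 ratio.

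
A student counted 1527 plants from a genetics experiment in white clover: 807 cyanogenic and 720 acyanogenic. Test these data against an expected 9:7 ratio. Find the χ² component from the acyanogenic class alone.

4.038

The 9:7 ratio has 16 parts, so with N = 1527 the expected counts are:
  cyanogenic: 1527 × 9/16 = 858.9375
  acyanogenic: 1527 × 7/16 = 668.0625
Contribution of acyanogenic: (720 − 668.0625)² / 668.0625 = 4.0378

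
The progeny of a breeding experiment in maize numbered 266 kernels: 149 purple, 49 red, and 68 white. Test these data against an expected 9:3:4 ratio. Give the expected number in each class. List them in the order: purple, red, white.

Total ratio parts = 16. Expected numbers out of 266:
  purple: 266 × 9/16 = 149.625
  red: 266 × 3/16 = 49.875
  white: 266 × 4/16 = 66.5

149.625, 49.875, 66.5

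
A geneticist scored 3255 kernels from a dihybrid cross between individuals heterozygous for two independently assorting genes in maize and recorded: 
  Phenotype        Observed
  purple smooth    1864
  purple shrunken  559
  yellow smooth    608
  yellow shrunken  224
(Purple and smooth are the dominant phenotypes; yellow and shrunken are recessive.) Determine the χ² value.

A dihybrid F₂ with independent assortment and complete dominance at both loci gives a 9:3:3:1 phenotypic ratio.
Total ratio parts = 16. Expected numbers out of 3255:
  purple smooth: 3255 × 9/16 = 1830.9375
  purple shrunken: 3255 × 3/16 = 610.3125
  yellow smooth: 3255 × 3/16 = 610.3125
  yellow shrunken: 3255 × 1/16 = 203.4375
χ² = Σ (O − E)² / E
  purple smooth: (1864 − 1830.9375)² / 1830.9375 = 0.5970
  purple shrunken: (559 − 610.3125)² / 610.3125 = 4.3141
  yellow smooth: (608 − 610.3125)² / 610.3125 = 0.0088
  yellow shrunken: (224 − 203.4375)² / 203.4375 = 2.0784
χ² = 0.5970 + 4.3141 + 0.0088 + 2.0784 = 6.9983 ≈ 6.998

6.998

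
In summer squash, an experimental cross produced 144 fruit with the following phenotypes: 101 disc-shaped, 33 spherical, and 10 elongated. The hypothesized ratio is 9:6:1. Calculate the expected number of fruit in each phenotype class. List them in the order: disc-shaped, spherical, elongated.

81, 54, 9

Expected counts for N = 144 under a 9:6:1 ratio (total parts = 16):
  disc-shaped: 144 × 9/16 = 81
  spherical: 144 × 6/16 = 54
  elongated: 144 × 1/16 = 9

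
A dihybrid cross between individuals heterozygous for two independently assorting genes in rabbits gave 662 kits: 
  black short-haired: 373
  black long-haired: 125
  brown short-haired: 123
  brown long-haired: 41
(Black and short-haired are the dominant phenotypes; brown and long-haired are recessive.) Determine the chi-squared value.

A dihybrid F₂ with independent assortment and complete dominance at both loci gives a 9:3:3:1 phenotypic ratio.
Under the 9:3:3:1 hypothesis (Σ ratio = 16, N = 662):
  black short-haired: 662 × 9/16 = 372.375
  black long-haired: 662 × 3/16 = 124.125
  brown short-haired: 662 × 3/16 = 124.125
  brown long-haired: 662 × 1/16 = 41.375
χ² = Σ (O − E)² / E
  black short-haired: (373 − 372.375)² / 372.375 = 0.0010
  black long-haired: (125 − 124.125)² / 124.125 = 0.0062
  brown short-haired: (123 − 124.125)² / 124.125 = 0.0102
  brown long-haired: (41 − 41.375)² / 41.375 = 0.0034
χ² = 0.0010 + 0.0062 + 0.0102 + 0.0034 = 0.0208 ≈ 0.021

0.021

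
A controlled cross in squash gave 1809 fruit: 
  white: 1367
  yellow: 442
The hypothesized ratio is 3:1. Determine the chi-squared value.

Under the 3:1 hypothesis (Σ ratio = 4, N = 1809):
  white: 1809 × 3/4 = 1356.75
  yellow: 1809 × 1/4 = 452.25
χ² = Σ (O − E)² / E
  white: (1367 − 1356.75)² / 1356.75 = 0.0774
  yellow: (442 − 452.25)² / 452.25 = 0.2323
χ² = 0.0774 + 0.2323 = 0.3097 ≈ 0.310

0.310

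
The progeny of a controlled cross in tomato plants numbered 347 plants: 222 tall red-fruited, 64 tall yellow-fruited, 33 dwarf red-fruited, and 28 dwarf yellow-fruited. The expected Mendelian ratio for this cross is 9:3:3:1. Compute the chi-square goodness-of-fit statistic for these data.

21.338

Expected counts for N = 347 under a 9:3:3:1 ratio (total parts = 16):
  tall red-fruited: 347 × 9/16 = 195.1875
  tall yellow-fruited: 347 × 3/16 = 65.0625
  dwarf red-fruited: 347 × 3/16 = 65.0625
  dwarf yellow-fruited: 347 × 1/16 = 21.6875
χ² = Σ (O − E)² / E
  tall red-fruited: (222 − 195.1875)² / 195.1875 = 3.6832
  tall yellow-fruited: (64 − 65.0625)² / 65.0625 = 0.0174
  dwarf red-fruited: (33 − 65.0625)² / 65.0625 = 15.8003
  dwarf yellow-fruited: (28 − 21.6875)² / 21.6875 = 1.8374
χ² = 3.6832 + 0.0174 + 15.8003 + 1.8374 = 21.3383 ≈ 21.338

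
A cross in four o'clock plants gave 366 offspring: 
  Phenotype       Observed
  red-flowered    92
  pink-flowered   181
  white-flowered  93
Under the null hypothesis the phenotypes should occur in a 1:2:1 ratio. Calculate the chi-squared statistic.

Expected counts for N = 366 under a 1:2:1 ratio (total parts = 4):
  red-flowered: 366 × 1/4 = 91.5
  pink-flowered: 366 × 2/4 = 183
  white-flowered: 366 × 1/4 = 91.5
χ² = Σ (O − E)² / E
  red-flowered: (92 − 91.5)² / 91.5 = 0.0027
  pink-flowered: (181 − 183)² / 183 = 0.0219
  white-flowered: (93 − 91.5)² / 91.5 = 0.0246
χ² = 0.0027 + 0.0219 + 0.0246 = 0.0492 ≈ 0.049

0.049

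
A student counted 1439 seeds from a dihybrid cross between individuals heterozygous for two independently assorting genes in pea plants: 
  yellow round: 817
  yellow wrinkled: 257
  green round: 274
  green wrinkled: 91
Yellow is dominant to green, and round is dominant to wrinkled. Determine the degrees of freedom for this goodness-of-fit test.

3

A dihybrid F₂ with independent assortment and complete dominance at both loci gives a 9:3:3:1 phenotypic ratio.
A goodness-of-fit test with 4 phenotype classes has df = 4 − 1 = 3.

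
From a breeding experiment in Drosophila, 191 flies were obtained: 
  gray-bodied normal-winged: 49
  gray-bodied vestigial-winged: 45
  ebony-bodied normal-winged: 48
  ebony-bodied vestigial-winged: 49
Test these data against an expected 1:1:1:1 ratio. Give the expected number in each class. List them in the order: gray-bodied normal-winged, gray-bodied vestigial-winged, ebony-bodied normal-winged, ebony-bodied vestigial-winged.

47.75, 47.75, 47.75, 47.75

Under the 1:1:1:1 hypothesis (Σ ratio = 4, N = 191):
  gray-bodied normal-winged: 191 × 1/4 = 47.75
  gray-bodied vestigial-winged: 191 × 1/4 = 47.75
  ebony-bodied normal-winged: 191 × 1/4 = 47.75
  ebony-bodied vestigial-winged: 191 × 1/4 = 47.75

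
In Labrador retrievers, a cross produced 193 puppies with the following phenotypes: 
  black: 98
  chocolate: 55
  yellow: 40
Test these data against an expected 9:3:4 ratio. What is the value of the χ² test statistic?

Expected counts for N = 193 under a 9:3:4 ratio (total parts = 16):
  black: 193 × 9/16 = 108.5625
  chocolate: 193 × 3/16 = 36.1875
  yellow: 193 × 4/16 = 48.25
χ² = Σ (O − E)² / E
  black: (98 − 108.5625)² / 108.5625 = 1.0277
  chocolate: (55 − 36.1875)² / 36.1875 = 9.7799
  yellow: (40 − 48.25)² / 48.25 = 1.4106
χ² = 1.0277 + 9.7799 + 1.4106 = 12.2182 ≈ 12.218

12.218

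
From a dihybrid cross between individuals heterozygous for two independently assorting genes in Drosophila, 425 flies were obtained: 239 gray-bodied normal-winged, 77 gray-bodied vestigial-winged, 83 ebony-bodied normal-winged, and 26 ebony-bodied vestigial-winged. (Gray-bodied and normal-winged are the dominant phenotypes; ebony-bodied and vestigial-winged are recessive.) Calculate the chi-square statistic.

0.240

A dihybrid F₂ with independent assortment and complete dominance at both loci gives a 9:3:3:1 phenotypic ratio.
Expected counts for N = 425 under a 9:3:3:1 ratio (total parts = 16):
  gray-bodied normal-winged: 425 × 9/16 = 239.0625
  gray-bodied vestigial-winged: 425 × 3/16 = 79.6875
  ebony-bodied normal-winged: 425 × 3/16 = 79.6875
  ebony-bodied vestigial-winged: 425 × 1/16 = 26.5625
χ² = Σ (O − E)² / E
  gray-bodied normal-winged: (239 − 239.0625)² / 239.0625 = 0.0000
  gray-bodied vestigial-winged: (77 − 79.6875)² / 79.6875 = 0.0906
  ebony-bodied normal-winged: (83 − 79.6875)² / 79.6875 = 0.1377
  ebony-bodied vestigial-winged: (26 − 26.5625)² / 26.5625 = 0.0119
χ² = 0.0000 + 0.0906 + 0.1377 + 0.0119 = 0.2402 ≈ 0.240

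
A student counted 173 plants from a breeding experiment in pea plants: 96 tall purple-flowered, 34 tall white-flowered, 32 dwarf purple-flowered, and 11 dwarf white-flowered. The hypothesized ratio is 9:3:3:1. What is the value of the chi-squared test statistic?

Under the 9:3:3:1 hypothesis (Σ ratio = 16, N = 173):
  tall purple-flowered: 173 × 9/16 = 97.3125
  tall white-flowered: 173 × 3/16 = 32.4375
  dwarf purple-flowered: 173 × 3/16 = 32.4375
  dwarf white-flowered: 173 × 1/16 = 10.8125
χ² = Σ (O − E)² / E
  tall purple-flowered: (96 − 97.3125)² / 97.3125 = 0.0177
  tall white-flowered: (34 − 32.4375)² / 32.4375 = 0.0753
  dwarf purple-flowered: (32 − 32.4375)² / 32.4375 = 0.0059
  dwarf white-flowered: (11 − 10.8125)² / 10.8125 = 0.0033
χ² = 0.0177 + 0.0753 + 0.0059 + 0.0033 = 0.1022 ≈ 0.102

0.102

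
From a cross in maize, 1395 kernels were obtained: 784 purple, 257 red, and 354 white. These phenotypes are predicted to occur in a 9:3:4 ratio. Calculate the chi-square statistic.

Expected counts for N = 1395 under a 9:3:4 ratio (total parts = 16):
  purple: 1395 × 9/16 = 784.6875
  red: 1395 × 3/16 = 261.5625
  white: 1395 × 4/16 = 348.75
χ² = Σ (O − E)² / E
  purple: (784 − 784.6875)² / 784.6875 = 0.0006
  red: (257 − 261.5625)² / 261.5625 = 0.0796
  white: (354 − 348.75)² / 348.75 = 0.0790
χ² = 0.0006 + 0.0796 + 0.0790 = 0.1592 ≈ 0.159

0.159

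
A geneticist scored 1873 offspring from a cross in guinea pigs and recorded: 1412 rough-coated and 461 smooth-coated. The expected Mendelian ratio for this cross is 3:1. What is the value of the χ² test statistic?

0.150

The 3:1 ratio has 4 parts, so with N = 1873 the expected counts are:
  rough-coated: 1873 × 3/4 = 1404.75
  smooth-coated: 1873 × 1/4 = 468.25
χ² = Σ (O − E)² / E
  rough-coated: (1412 − 1404.75)² / 1404.75 = 0.0374
  smooth-coated: (461 − 468.25)² / 468.25 = 0.1123
χ² = 0.0374 + 0.1123 = 0.1497 ≈ 0.150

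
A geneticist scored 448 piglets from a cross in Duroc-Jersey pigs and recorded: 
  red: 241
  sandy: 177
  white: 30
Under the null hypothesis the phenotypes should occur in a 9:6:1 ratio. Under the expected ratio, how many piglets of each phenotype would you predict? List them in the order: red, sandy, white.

Under the 9:6:1 hypothesis (Σ ratio = 16, N = 448):
  red: 448 × 9/16 = 252
  sandy: 448 × 6/16 = 168
  white: 448 × 1/16 = 28

252, 168, 28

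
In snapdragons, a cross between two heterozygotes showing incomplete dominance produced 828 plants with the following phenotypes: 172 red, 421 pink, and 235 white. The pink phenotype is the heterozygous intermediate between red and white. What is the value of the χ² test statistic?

9.824

With incomplete dominance, a heterozygote × heterozygote cross gives a 1:2:1 phenotypic ratio.
Expected counts for N = 828 under a 1:2:1 ratio (total parts = 4):
  red: 828 × 1/4 = 207
  pink: 828 × 2/4 = 414
  white: 828 × 1/4 = 207
χ² = Σ (O − E)² / E
  red: (172 − 207)² / 207 = 5.9179
  pink: (421 − 414)² / 414 = 0.1184
  white: (235 − 207)² / 207 = 3.7874
χ² = 5.9179 + 0.1184 + 3.7874 = 9.8237 ≈ 9.824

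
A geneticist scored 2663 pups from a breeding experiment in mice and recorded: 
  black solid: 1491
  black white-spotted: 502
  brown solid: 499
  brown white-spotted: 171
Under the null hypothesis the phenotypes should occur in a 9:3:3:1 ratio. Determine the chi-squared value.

0.172

Under the 9:3:3:1 hypothesis (Σ ratio = 16, N = 2663):
  black solid: 2663 × 9/16 = 1497.9375
  black white-spotted: 2663 × 3/16 = 499.3125
  brown solid: 2663 × 3/16 = 499.3125
  brown white-spotted: 2663 × 1/16 = 166.4375
χ² = Σ (O − E)² / E
  black solid: (1491 − 1497.9375)² / 1497.9375 = 0.0321
  black white-spotted: (502 − 499.3125)² / 499.3125 = 0.0145
  brown solid: (499 − 499.3125)² / 499.3125 = 0.0002
  brown white-spotted: (171 − 166.4375)² / 166.4375 = 0.1251
χ² = 0.0321 + 0.0145 + 0.0002 + 0.1251 = 0.1719 ≈ 0.172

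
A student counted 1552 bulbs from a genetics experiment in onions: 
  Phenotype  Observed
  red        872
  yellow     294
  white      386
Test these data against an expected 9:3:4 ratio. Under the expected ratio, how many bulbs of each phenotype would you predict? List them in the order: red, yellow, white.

873, 291, 388

Under the 9:3:4 hypothesis (Σ ratio = 16, N = 1552):
  red: 1552 × 9/16 = 873
  yellow: 1552 × 3/16 = 291
  white: 1552 × 4/16 = 388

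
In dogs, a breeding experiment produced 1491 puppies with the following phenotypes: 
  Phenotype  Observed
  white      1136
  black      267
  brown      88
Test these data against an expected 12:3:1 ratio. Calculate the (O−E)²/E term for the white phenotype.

0.282

Expected counts for N = 1491 under a 12:3:1 ratio (total parts = 16):
  white: 1491 × 12/16 = 1118.25
  black: 1491 × 3/16 = 279.5625
  brown: 1491 × 1/16 = 93.1875
Contribution of white: (1136 − 1118.25)² / 1118.25 = 0.2817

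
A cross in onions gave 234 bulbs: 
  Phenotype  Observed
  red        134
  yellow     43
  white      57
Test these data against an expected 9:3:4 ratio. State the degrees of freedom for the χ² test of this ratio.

A goodness-of-fit test with 3 phenotype classes has df = 3 − 1 = 2.

2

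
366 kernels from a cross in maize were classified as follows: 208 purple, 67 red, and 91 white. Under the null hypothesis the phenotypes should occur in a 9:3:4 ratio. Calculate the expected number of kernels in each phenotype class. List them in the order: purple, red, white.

Expected counts for N = 366 under a 9:3:4 ratio (total parts = 16):
  purple: 366 × 9/16 = 205.875
  red: 366 × 3/16 = 68.625
  white: 366 × 4/16 = 91.5

205.875, 68.625, 91.5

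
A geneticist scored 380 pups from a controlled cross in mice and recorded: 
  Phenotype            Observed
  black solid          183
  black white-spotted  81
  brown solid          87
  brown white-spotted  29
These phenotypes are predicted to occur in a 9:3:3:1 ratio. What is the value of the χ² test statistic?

10.400

Expected counts for N = 380 under a 9:3:3:1 ratio (total parts = 16):
  black solid: 380 × 9/16 = 213.75
  black white-spotted: 380 × 3/16 = 71.25
  brown solid: 380 × 3/16 = 71.25
  brown white-spotted: 380 × 1/16 = 23.75
χ² = Σ (O − E)² / E
  black solid: (183 − 213.75)² / 213.75 = 4.4237
  black white-spotted: (81 − 71.25)² / 71.25 = 1.3342
  brown solid: (87 − 71.25)² / 71.25 = 3.4816
  brown white-spotted: (29 − 23.75)² / 23.75 = 1.1605
χ² = 4.4237 + 1.3342 + 3.4816 + 1.1605 = 10.400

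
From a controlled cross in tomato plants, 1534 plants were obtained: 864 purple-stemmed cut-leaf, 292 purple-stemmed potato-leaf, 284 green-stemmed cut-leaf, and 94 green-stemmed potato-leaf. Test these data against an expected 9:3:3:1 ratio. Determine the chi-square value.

Under the 9:3:3:1 hypothesis (Σ ratio = 16, N = 1534):
  purple-stemmed cut-leaf: 1534 × 9/16 = 862.875
  purple-stemmed potato-leaf: 1534 × 3/16 = 287.625
  green-stemmed cut-leaf: 1534 × 3/16 = 287.625
  green-stemmed potato-leaf: 1534 × 1/16 = 95.875
χ² = Σ (O − E)² / E
  purple-stemmed cut-leaf: (864 − 862.875)² / 862.875 = 0.0015
  purple-stemmed potato-leaf: (292 − 287.625)² / 287.625 = 0.0665
  green-stemmed cut-leaf: (284 − 287.625)² / 287.625 = 0.0457
  green-stemmed potato-leaf: (94 − 95.875)² / 95.875 = 0.0367
χ² = 0.0015 + 0.0665 + 0.0457 + 0.0367 = 0.1504 ≈ 0.150

0.150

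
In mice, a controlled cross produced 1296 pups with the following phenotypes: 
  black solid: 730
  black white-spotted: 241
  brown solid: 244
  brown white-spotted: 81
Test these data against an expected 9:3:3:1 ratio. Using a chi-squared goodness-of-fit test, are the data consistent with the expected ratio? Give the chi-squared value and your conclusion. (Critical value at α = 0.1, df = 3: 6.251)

0.022; consistent

Total ratio parts = 16. Expected numbers out of 1296:
  black solid: 1296 × 9/16 = 729
  black white-spotted: 1296 × 3/16 = 243
  brown solid: 1296 × 3/16 = 243
  brown white-spotted: 1296 × 1/16 = 81
χ² = Σ (O − E)² / E
  black solid: (730 − 729)² / 729 = 0.0014
  black white-spotted: (241 − 243)² / 243 = 0.0165
  brown solid: (244 − 243)² / 243 = 0.0041
  brown white-spotted: (81 − 81)² / 81 = 0.0000
χ² = 0.0014 + 0.0165 + 0.0041 + 0.0000 = 0.022
Degrees of freedom = 4 − 1 = 3; critical value at α = 0.1 is 6.251.
Since 0.022 < 6.251, we fail to reject the null hypothesis — the data are consistent with the 9:3:3:1 ratio.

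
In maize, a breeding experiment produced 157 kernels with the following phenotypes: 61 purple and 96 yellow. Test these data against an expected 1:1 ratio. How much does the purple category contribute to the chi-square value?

3.901

The 1:1 ratio has 2 parts, so with N = 157 the expected counts are:
  purple: 157 × 1/2 = 78.5
  yellow: 157 × 1/2 = 78.5
Contribution of purple: (61 − 78.5)² / 78.5 = 3.9013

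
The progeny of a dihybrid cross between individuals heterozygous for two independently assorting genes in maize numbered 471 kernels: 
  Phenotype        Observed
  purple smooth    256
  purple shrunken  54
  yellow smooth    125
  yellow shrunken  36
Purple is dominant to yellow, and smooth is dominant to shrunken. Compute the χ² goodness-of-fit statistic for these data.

A dihybrid F₂ with independent assortment and complete dominance at both loci gives a 9:3:3:1 phenotypic ratio.
Total ratio parts = 16. Expected numbers out of 471:
  purple smooth: 471 × 9/16 = 264.9375
  purple shrunken: 471 × 3/16 = 88.3125
  yellow smooth: 471 × 3/16 = 88.3125
  yellow shrunken: 471 × 1/16 = 29.4375
χ² = Σ (O − E)² / E
  purple smooth: (256 − 264.9375)² / 264.9375 = 0.3015
  purple shrunken: (54 − 88.3125)² / 88.3125 = 13.3316
  yellow smooth: (125 − 88.3125)² / 88.3125 = 15.2410
  yellow shrunken: (36 − 29.4375)² / 29.4375 = 1.4630
χ² = 0.3015 + 13.3316 + 15.2410 + 1.4630 = 30.3371 ≈ 30.337

30.337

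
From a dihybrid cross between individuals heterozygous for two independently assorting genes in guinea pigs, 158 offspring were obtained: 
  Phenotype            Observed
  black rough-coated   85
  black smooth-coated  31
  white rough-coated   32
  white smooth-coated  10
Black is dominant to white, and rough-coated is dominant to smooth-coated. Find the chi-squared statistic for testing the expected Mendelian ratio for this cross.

0.425

A dihybrid F₂ with independent assortment and complete dominance at both loci gives a 9:3:3:1 phenotypic ratio.
The 9:3:3:1 ratio has 16 parts, so with N = 158 the expected counts are:
  black rough-coated: 158 × 9/16 = 88.875
  black smooth-coated: 158 × 3/16 = 29.625
  white rough-coated: 158 × 3/16 = 29.625
  white smooth-coated: 158 × 1/16 = 9.875
χ² = Σ (O − E)² / E
  black rough-coated: (85 − 88.875)² / 88.875 = 0.1690
  black smooth-coated: (31 − 29.625)² / 29.625 = 0.0638
  white rough-coated: (32 − 29.625)² / 29.625 = 0.1904
  white smooth-coated: (10 − 9.875)² / 9.875 = 0.0016
χ² = 0.1690 + 0.0638 + 0.1904 + 0.0016 = 0.4248 ≈ 0.425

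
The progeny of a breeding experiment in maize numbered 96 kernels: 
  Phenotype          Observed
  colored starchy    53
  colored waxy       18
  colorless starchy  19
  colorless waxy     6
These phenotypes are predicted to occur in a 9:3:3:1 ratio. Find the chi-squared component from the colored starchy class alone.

Under the 9:3:3:1 hypothesis (Σ ratio = 16, N = 96):
  colored starchy: 96 × 9/16 = 54
  colored waxy: 96 × 3/16 = 18
  colorless starchy: 96 × 3/16 = 18
  colorless waxy: 96 × 1/16 = 6
Contribution of colored starchy: (53 − 54)² / 54 = 0.0185

0.019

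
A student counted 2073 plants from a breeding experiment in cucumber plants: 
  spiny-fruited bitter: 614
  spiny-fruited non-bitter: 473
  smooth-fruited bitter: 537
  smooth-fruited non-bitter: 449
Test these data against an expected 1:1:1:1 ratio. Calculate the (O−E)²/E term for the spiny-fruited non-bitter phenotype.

The 1:1:1:1 ratio has 4 parts, so with N = 2073 the expected counts are:
  spiny-fruited bitter: 2073 × 1/4 = 518.25
  spiny-fruited non-bitter: 2073 × 1/4 = 518.25
  smooth-fruited bitter: 2073 × 1/4 = 518.25
  smooth-fruited non-bitter: 2073 × 1/4 = 518.25
Contribution of spiny-fruited non-bitter: (473 − 518.25)² / 518.25 = 3.9509

3.951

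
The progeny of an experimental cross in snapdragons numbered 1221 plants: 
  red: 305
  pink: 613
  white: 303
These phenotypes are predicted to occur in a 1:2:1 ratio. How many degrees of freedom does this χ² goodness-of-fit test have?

A goodness-of-fit test with 3 phenotype classes has df = 3 − 1 = 2.

2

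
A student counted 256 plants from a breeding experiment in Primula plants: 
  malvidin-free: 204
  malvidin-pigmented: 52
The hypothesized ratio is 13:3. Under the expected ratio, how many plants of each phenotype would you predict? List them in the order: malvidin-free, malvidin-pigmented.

Total ratio parts = 16. Expected numbers out of 256:
  malvidin-free: 256 × 13/16 = 208
  malvidin-pigmented: 256 × 3/16 = 48

208, 48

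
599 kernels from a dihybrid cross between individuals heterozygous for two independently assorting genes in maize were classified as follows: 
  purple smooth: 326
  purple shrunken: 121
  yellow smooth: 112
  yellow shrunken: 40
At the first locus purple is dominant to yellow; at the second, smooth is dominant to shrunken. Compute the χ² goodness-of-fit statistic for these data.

A dihybrid F₂ with independent assortment and complete dominance at both loci gives a 9:3:3:1 phenotypic ratio.
The 9:3:3:1 ratio has 16 parts, so with N = 599 the expected counts are:
  purple smooth: 599 × 9/16 = 336.9375
  purple shrunken: 599 × 3/16 = 112.3125
  yellow smooth: 599 × 3/16 = 112.3125
  yellow shrunken: 599 × 1/16 = 37.4375
χ² = Σ (O − E)² / E
  purple smooth: (326 − 336.9375)² / 336.9375 = 0.3550
  purple shrunken: (121 − 112.3125)² / 112.3125 = 0.6720
  yellow smooth: (112 − 112.3125)² / 112.3125 = 0.0009
  yellow shrunken: (40 − 37.4375)² / 37.4375 = 0.1754
χ² = 0.3550 + 0.6720 + 0.0009 + 0.1754 = 1.2033 ≈ 1.203

1.203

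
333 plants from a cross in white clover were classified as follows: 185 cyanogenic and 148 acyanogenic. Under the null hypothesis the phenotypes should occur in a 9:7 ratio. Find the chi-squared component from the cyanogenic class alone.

0.029

The 9:7 ratio has 16 parts, so with N = 333 the expected counts are:
  cyanogenic: 333 × 9/16 = 187.3125
  acyanogenic: 333 × 7/16 = 145.6875
Contribution of cyanogenic: (185 − 187.3125)² / 187.3125 = 0.0285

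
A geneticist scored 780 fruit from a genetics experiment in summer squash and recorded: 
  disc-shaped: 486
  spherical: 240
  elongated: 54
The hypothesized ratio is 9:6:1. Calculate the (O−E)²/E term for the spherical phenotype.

Total ratio parts = 16. Expected numbers out of 780:
  disc-shaped: 780 × 9/16 = 438.75
  spherical: 780 × 6/16 = 292.5
  elongated: 780 × 1/16 = 48.75
Contribution of spherical: (240 − 292.5)² / 292.5 = 9.4231

9.423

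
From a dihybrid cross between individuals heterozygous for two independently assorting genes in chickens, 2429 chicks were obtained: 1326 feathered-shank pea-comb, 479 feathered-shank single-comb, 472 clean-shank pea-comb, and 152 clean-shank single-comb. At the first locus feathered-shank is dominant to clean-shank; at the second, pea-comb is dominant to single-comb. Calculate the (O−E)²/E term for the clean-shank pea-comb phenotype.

0.602

A dihybrid F₂ with independent assortment and complete dominance at both loci gives a 9:3:3:1 phenotypic ratio.
Under the 9:3:3:1 hypothesis (Σ ratio = 16, N = 2429):
  feathered-shank pea-comb: 2429 × 9/16 = 1366.3125
  feathered-shank single-comb: 2429 × 3/16 = 455.4375
  clean-shank pea-comb: 2429 × 3/16 = 455.4375
  clean-shank single-comb: 2429 × 1/16 = 151.8125
Contribution of clean-shank pea-comb: (472 − 455.4375)² / 455.4375 = 0.6023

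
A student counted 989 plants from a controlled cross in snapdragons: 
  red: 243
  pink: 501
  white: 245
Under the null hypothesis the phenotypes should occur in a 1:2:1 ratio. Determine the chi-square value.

Total ratio parts = 4. Expected numbers out of 989:
  red: 989 × 1/4 = 247.25
  pink: 989 × 2/4 = 494.5
  white: 989 × 1/4 = 247.25
χ² = Σ (O − E)² / E
  red: (243 − 247.25)² / 247.25 = 0.0731
  pink: (501 − 494.5)² / 494.5 = 0.0854
  white: (245 − 247.25)² / 247.25 = 0.0205
χ² = 0.0731 + 0.0854 + 0.0205 = 0.179

0.179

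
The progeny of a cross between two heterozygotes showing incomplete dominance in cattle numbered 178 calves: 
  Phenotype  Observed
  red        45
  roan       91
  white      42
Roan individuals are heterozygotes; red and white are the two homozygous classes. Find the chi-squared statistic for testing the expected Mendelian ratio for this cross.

0.191

With incomplete dominance, a heterozygote × heterozygote cross gives a 1:2:1 phenotypic ratio.
Total ratio parts = 4. Expected numbers out of 178:
  red: 178 × 1/4 = 44.5
  roan: 178 × 2/4 = 89
  white: 178 × 1/4 = 44.5
χ² = Σ (O − E)² / E
  red: (45 − 44.5)² / 44.5 = 0.0056
  roan: (91 − 89)² / 89 = 0.0449
  white: (42 − 44.5)² / 44.5 = 0.1404
χ² = 0.0056 + 0.0449 + 0.1404 = 0.1909 ≈ 0.191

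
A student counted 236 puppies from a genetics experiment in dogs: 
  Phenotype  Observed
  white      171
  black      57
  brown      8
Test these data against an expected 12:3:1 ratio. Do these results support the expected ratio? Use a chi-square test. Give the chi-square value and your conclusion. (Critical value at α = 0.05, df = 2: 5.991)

Under the 12:3:1 hypothesis (Σ ratio = 16, N = 236):
  white: 236 × 12/16 = 177
  black: 236 × 3/16 = 44.25
  brown: 236 × 1/16 = 14.75
χ² = Σ (O − E)² / E
  white: (171 − 177)² / 177 = 0.2034
  black: (57 − 44.25)² / 44.25 = 3.6737
  brown: (8 − 14.75)² / 14.75 = 3.0890
χ² = 0.2034 + 3.6737 + 3.0890 = 6.9661 ≈ 6.966
Degrees of freedom = 3 − 1 = 2; critical value at α = 0.05 is 5.991.
Since 6.966 > 5.991, we reject the null hypothesis — the data do not fit the 12:3:1 ratio.

6.966; not consistent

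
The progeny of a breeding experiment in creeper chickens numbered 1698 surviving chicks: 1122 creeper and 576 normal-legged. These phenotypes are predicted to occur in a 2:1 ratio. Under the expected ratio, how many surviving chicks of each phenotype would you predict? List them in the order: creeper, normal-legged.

Total ratio parts = 3. Expected numbers out of 1698:
  creeper: 1698 × 2/3 = 1132
  normal-legged: 1698 × 1/3 = 566

1132, 566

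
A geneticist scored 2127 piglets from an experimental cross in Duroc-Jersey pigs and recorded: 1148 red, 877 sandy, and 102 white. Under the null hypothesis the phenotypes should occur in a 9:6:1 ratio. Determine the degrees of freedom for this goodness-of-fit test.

A goodness-of-fit test with 3 phenotype classes has df = 3 − 1 = 2.

2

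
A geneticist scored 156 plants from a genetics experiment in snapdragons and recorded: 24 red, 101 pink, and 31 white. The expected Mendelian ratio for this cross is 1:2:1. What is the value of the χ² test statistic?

14.192

Under the 1:2:1 hypothesis (Σ ratio = 4, N = 156):
  red: 156 × 1/4 = 39
  pink: 156 × 2/4 = 78
  white: 156 × 1/4 = 39
χ² = Σ (O − E)² / E
  red: (24 − 39)² / 39 = 5.7692
  pink: (101 − 78)² / 78 = 6.7821
  white: (31 − 39)² / 39 = 1.6410
χ² = 5.7692 + 6.7821 + 1.6410 = 14.1923 ≈ 14.192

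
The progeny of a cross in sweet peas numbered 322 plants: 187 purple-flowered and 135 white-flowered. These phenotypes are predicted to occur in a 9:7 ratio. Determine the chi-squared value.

0.436

The 9:7 ratio has 16 parts, so with N = 322 the expected counts are:
  purple-flowered: 322 × 9/16 = 181.125
  white-flowered: 322 × 7/16 = 140.875
χ² = Σ (O − E)² / E
  purple-flowered: (187 − 181.125)² / 181.125 = 0.1906
  white-flowered: (135 − 140.875)² / 140.875 = 0.2450
χ² = 0.1906 + 0.2450 = 0.4356 ≈ 0.436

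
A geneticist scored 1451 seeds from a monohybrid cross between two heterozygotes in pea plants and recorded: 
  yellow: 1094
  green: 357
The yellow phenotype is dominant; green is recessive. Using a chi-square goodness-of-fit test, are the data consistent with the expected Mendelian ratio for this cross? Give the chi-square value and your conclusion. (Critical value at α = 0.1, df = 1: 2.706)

0.122; consistent

For a monohybrid cross between heterozygotes with complete dominance, the expected phenotypic ratio is 3:1.
Expected counts for N = 1451 under a 3:1 ratio (total parts = 4):
  yellow: 1451 × 3/4 = 1088.25
  green: 1451 × 1/4 = 362.75
χ² = Σ (O − E)² / E
  yellow: (1094 − 1088.25)² / 1088.25 = 0.0304
  green: (357 − 362.75)² / 362.75 = 0.0911
χ² = 0.0304 + 0.0911 = 0.1215 ≈ 0.122
Degrees of freedom = 2 − 1 = 1; critical value at α = 0.1 is 2.706.
Since 0.122 < 2.706, we fail to reject the null hypothesis — the data are consistent with the 3:1 ratio.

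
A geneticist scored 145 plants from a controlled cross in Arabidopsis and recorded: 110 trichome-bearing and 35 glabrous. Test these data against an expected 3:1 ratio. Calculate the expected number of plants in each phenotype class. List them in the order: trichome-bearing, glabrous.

108.75, 36.25

The 3:1 ratio has 4 parts, so with N = 145 the expected counts are:
  trichome-bearing: 145 × 3/4 = 108.75
  glabrous: 145 × 1/4 = 36.25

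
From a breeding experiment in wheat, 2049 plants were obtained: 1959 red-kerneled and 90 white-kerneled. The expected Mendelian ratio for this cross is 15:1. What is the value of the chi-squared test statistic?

Under the 15:1 hypothesis (Σ ratio = 16, N = 2049):
  red-kerneled: 2049 × 15/16 = 1920.9375
  white-kerneled: 2049 × 1/16 = 128.0625
χ² = Σ (O − E)² / E
  red-kerneled: (1959 − 1920.9375)² / 1920.9375 = 0.7542
  white-kerneled: (90 − 128.0625)² / 128.0625 = 11.3129
χ² = 0.7542 + 11.3129 = 12.0671 ≈ 12.067

12.067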